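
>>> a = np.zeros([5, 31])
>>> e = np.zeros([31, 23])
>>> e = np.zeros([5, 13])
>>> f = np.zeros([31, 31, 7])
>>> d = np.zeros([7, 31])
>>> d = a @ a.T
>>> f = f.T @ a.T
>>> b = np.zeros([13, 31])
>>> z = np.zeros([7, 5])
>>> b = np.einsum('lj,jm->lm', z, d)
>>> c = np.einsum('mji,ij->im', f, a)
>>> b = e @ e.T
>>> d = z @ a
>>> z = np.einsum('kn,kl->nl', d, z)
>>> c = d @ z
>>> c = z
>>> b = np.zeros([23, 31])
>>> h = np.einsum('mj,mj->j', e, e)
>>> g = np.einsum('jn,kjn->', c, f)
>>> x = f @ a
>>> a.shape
(5, 31)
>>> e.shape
(5, 13)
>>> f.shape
(7, 31, 5)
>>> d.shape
(7, 31)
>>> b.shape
(23, 31)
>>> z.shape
(31, 5)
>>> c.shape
(31, 5)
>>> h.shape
(13,)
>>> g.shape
()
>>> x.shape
(7, 31, 31)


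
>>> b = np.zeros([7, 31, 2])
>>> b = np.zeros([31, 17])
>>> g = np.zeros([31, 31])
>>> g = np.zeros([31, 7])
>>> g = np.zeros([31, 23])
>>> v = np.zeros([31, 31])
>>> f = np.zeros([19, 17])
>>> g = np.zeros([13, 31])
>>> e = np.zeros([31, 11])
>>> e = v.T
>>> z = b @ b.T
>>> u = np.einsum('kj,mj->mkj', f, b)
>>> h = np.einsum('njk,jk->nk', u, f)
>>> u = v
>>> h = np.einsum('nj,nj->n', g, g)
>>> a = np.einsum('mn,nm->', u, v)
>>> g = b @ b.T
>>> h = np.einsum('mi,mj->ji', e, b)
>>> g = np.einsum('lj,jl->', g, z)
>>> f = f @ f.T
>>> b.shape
(31, 17)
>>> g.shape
()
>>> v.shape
(31, 31)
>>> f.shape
(19, 19)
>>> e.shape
(31, 31)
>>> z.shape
(31, 31)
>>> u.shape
(31, 31)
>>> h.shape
(17, 31)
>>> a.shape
()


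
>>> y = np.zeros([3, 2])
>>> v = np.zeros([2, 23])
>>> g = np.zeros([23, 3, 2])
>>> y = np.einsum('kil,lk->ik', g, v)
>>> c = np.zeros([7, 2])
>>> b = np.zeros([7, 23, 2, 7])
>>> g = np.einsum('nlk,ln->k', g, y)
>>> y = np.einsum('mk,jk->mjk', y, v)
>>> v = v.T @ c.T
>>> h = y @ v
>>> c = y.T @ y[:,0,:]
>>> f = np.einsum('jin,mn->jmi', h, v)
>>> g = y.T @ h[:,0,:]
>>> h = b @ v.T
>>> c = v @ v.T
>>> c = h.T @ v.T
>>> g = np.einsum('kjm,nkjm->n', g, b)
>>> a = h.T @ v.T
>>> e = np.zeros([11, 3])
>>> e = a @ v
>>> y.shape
(3, 2, 23)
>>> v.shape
(23, 7)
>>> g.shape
(7,)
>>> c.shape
(23, 2, 23, 23)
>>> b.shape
(7, 23, 2, 7)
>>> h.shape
(7, 23, 2, 23)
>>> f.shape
(3, 23, 2)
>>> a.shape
(23, 2, 23, 23)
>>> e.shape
(23, 2, 23, 7)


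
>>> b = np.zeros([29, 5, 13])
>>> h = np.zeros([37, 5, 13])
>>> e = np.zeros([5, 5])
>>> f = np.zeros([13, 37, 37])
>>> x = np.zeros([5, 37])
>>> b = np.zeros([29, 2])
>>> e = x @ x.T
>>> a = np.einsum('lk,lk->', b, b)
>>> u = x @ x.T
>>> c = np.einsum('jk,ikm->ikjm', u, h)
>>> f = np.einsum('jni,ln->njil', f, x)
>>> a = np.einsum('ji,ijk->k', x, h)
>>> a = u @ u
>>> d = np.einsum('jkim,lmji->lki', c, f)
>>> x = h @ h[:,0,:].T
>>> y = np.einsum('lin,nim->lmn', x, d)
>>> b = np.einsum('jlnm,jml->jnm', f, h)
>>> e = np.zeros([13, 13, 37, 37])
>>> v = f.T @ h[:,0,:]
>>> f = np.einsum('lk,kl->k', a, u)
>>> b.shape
(37, 37, 5)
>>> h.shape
(37, 5, 13)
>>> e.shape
(13, 13, 37, 37)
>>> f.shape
(5,)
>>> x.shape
(37, 5, 37)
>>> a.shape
(5, 5)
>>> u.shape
(5, 5)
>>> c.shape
(37, 5, 5, 13)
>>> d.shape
(37, 5, 5)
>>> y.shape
(37, 5, 37)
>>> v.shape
(5, 37, 13, 13)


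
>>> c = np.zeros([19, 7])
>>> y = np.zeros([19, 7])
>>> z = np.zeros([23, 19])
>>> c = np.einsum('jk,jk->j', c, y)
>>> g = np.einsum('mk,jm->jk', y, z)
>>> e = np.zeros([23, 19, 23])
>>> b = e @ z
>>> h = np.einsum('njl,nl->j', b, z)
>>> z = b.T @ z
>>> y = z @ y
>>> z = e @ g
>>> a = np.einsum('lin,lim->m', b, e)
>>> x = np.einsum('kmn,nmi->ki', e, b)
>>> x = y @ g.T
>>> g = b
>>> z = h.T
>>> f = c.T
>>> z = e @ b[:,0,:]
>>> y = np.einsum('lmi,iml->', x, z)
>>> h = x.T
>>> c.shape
(19,)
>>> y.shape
()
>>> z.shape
(23, 19, 19)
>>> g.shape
(23, 19, 19)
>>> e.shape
(23, 19, 23)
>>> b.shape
(23, 19, 19)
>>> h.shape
(23, 19, 19)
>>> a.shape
(23,)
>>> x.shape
(19, 19, 23)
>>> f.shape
(19,)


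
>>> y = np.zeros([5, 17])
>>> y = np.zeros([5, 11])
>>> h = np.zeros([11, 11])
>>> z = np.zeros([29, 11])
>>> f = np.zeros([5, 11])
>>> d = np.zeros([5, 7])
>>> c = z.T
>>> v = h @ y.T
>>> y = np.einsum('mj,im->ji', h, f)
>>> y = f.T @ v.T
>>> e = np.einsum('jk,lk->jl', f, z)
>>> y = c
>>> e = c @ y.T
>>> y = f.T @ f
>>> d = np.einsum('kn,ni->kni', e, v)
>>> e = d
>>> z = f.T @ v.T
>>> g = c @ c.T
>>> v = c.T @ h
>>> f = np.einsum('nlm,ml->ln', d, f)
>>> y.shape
(11, 11)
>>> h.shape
(11, 11)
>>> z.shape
(11, 11)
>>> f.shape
(11, 11)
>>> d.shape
(11, 11, 5)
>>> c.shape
(11, 29)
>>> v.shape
(29, 11)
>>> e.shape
(11, 11, 5)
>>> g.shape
(11, 11)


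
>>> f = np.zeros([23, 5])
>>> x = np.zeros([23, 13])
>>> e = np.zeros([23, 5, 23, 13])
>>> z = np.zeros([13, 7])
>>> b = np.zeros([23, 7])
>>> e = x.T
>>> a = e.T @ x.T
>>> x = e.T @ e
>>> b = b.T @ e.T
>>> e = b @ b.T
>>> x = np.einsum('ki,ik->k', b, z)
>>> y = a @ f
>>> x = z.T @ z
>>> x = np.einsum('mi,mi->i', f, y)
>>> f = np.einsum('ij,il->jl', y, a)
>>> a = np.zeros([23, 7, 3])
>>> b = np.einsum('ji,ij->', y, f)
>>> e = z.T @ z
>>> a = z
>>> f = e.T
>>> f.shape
(7, 7)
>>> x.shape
(5,)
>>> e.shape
(7, 7)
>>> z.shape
(13, 7)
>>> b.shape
()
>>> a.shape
(13, 7)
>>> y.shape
(23, 5)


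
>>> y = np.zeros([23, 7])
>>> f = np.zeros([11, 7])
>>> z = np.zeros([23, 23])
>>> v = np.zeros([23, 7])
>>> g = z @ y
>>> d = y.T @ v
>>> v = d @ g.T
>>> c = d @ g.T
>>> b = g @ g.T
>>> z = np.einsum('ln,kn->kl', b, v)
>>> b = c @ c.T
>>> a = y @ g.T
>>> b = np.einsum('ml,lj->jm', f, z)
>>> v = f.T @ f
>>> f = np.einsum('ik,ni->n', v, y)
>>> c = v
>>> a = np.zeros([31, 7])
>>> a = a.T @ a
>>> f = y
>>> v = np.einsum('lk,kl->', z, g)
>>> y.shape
(23, 7)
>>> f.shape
(23, 7)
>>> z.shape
(7, 23)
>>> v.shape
()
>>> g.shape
(23, 7)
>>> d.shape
(7, 7)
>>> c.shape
(7, 7)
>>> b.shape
(23, 11)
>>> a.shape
(7, 7)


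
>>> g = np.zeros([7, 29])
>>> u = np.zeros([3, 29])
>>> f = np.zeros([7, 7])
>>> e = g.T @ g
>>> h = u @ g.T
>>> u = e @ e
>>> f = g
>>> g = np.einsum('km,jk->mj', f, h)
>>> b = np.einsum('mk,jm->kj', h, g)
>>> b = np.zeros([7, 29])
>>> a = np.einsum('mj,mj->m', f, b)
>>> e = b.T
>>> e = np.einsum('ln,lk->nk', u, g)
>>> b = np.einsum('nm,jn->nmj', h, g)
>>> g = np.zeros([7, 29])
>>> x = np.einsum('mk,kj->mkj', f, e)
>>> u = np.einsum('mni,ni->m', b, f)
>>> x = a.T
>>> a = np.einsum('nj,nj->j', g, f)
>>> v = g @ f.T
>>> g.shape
(7, 29)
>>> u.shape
(3,)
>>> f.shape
(7, 29)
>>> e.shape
(29, 3)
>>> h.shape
(3, 7)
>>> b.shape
(3, 7, 29)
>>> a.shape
(29,)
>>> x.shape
(7,)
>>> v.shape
(7, 7)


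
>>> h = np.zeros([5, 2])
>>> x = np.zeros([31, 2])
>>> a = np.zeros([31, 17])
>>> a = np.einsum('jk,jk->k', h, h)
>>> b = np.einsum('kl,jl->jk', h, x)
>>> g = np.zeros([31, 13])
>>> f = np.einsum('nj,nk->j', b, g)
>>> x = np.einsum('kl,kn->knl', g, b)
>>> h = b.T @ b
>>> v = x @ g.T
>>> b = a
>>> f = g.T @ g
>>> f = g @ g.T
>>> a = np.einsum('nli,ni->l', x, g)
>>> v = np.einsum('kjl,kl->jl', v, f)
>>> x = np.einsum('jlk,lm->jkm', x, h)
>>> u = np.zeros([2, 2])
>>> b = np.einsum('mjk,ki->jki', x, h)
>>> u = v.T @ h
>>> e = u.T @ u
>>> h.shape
(5, 5)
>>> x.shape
(31, 13, 5)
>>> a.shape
(5,)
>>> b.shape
(13, 5, 5)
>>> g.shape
(31, 13)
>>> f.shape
(31, 31)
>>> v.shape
(5, 31)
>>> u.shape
(31, 5)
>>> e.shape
(5, 5)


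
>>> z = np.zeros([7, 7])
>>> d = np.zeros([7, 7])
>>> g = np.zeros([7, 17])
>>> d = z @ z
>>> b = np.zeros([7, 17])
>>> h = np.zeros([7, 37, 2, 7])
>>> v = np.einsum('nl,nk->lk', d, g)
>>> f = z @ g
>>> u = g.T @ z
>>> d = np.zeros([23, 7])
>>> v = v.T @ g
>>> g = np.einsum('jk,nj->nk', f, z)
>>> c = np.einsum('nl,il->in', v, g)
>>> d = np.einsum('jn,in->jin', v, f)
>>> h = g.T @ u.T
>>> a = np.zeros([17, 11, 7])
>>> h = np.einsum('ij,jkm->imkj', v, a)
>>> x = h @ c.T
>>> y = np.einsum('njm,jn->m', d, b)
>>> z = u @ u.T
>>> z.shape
(17, 17)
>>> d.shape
(17, 7, 17)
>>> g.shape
(7, 17)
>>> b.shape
(7, 17)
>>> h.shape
(17, 7, 11, 17)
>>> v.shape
(17, 17)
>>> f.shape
(7, 17)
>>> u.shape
(17, 7)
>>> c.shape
(7, 17)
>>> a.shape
(17, 11, 7)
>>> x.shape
(17, 7, 11, 7)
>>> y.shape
(17,)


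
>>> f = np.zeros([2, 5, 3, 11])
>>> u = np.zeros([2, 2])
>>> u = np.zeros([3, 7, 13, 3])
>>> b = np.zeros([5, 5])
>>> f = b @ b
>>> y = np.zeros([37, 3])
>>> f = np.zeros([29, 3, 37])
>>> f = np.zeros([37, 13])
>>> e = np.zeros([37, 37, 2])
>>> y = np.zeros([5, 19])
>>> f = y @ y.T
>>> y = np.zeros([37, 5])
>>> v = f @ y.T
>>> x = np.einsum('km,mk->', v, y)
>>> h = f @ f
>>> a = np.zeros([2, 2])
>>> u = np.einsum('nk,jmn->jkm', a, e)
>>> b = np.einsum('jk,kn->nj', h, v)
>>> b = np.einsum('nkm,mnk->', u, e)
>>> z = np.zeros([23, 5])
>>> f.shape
(5, 5)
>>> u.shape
(37, 2, 37)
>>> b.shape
()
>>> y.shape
(37, 5)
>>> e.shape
(37, 37, 2)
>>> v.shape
(5, 37)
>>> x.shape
()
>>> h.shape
(5, 5)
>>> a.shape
(2, 2)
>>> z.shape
(23, 5)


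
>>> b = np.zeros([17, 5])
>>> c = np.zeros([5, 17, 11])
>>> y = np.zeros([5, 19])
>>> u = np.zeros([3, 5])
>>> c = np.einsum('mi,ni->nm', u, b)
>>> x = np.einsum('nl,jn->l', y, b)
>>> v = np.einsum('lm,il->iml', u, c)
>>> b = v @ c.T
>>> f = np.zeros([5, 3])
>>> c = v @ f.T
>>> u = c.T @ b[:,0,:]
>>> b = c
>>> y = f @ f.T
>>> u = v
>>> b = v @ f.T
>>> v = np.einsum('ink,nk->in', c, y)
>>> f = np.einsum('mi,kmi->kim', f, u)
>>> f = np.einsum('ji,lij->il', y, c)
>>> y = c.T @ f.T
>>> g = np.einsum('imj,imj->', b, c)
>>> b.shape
(17, 5, 5)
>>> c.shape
(17, 5, 5)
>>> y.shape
(5, 5, 5)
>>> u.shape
(17, 5, 3)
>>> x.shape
(19,)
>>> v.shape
(17, 5)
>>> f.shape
(5, 17)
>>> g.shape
()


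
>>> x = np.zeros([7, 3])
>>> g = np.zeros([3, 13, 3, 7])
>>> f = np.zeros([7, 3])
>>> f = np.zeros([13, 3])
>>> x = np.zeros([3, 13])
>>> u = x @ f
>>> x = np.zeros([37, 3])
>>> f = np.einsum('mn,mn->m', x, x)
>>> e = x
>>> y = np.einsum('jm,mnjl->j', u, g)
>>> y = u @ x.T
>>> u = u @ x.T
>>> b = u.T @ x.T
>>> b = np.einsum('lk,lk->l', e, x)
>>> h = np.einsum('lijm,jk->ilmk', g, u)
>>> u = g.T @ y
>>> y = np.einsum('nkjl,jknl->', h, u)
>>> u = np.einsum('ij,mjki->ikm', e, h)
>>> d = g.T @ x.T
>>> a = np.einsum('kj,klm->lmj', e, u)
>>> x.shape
(37, 3)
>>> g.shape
(3, 13, 3, 7)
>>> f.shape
(37,)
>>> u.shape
(37, 7, 13)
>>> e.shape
(37, 3)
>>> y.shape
()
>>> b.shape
(37,)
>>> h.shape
(13, 3, 7, 37)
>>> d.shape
(7, 3, 13, 37)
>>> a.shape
(7, 13, 3)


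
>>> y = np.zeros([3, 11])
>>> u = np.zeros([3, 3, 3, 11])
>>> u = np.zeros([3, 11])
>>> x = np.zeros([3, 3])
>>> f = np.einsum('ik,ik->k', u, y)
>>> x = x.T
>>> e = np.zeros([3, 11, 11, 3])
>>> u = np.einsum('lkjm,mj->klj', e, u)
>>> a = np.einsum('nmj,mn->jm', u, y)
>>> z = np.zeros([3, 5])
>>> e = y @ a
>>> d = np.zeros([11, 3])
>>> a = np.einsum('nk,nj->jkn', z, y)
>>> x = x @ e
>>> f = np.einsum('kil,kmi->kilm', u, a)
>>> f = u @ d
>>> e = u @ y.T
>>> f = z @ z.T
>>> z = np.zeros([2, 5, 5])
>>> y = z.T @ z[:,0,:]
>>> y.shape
(5, 5, 5)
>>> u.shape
(11, 3, 11)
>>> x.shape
(3, 3)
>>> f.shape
(3, 3)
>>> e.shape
(11, 3, 3)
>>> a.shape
(11, 5, 3)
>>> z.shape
(2, 5, 5)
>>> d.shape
(11, 3)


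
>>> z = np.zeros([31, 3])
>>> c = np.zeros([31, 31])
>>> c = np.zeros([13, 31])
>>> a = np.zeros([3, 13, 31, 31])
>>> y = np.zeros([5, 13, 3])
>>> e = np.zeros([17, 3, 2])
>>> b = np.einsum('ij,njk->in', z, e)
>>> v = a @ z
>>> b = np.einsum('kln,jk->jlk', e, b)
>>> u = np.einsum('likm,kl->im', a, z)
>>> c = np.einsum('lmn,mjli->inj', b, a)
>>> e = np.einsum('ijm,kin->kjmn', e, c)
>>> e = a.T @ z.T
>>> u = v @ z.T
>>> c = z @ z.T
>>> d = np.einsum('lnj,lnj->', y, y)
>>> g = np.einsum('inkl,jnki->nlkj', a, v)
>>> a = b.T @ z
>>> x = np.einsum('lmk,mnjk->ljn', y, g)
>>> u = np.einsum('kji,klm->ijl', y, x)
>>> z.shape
(31, 3)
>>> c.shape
(31, 31)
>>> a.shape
(17, 3, 3)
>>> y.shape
(5, 13, 3)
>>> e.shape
(31, 31, 13, 31)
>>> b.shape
(31, 3, 17)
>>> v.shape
(3, 13, 31, 3)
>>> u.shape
(3, 13, 31)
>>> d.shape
()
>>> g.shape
(13, 31, 31, 3)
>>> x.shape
(5, 31, 31)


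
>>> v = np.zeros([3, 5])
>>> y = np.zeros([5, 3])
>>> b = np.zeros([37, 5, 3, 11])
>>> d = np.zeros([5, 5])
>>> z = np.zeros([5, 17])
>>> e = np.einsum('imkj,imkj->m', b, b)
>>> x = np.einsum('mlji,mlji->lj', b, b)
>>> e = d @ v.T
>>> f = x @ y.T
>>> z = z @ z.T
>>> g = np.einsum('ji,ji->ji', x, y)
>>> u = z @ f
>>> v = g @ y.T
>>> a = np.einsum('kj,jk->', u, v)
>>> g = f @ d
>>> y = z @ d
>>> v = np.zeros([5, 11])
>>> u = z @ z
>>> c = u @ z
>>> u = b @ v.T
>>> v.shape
(5, 11)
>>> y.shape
(5, 5)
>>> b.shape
(37, 5, 3, 11)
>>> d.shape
(5, 5)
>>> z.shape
(5, 5)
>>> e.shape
(5, 3)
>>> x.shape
(5, 3)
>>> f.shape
(5, 5)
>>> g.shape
(5, 5)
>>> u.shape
(37, 5, 3, 5)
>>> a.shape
()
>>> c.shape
(5, 5)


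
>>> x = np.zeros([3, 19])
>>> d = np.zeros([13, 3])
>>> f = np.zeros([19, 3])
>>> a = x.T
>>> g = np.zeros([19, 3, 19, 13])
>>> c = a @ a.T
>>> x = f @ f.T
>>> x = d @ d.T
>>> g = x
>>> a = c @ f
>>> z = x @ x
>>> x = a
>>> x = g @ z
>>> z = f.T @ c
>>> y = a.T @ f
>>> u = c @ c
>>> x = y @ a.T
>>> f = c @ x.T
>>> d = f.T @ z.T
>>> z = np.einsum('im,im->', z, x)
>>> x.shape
(3, 19)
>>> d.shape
(3, 3)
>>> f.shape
(19, 3)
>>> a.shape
(19, 3)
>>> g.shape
(13, 13)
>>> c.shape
(19, 19)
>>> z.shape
()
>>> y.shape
(3, 3)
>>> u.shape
(19, 19)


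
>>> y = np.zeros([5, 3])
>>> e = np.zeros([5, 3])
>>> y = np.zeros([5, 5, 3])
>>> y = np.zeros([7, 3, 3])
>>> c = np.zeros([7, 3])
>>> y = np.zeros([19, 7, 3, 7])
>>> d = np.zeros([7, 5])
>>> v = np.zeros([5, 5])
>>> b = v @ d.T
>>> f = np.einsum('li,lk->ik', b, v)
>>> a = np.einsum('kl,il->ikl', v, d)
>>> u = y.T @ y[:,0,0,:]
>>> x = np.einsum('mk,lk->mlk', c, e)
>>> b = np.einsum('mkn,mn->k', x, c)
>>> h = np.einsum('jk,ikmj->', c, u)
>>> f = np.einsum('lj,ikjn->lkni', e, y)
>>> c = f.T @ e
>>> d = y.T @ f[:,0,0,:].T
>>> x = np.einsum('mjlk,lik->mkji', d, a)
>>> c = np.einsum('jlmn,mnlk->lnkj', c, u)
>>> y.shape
(19, 7, 3, 7)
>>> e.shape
(5, 3)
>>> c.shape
(7, 3, 7, 19)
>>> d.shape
(7, 3, 7, 5)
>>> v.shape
(5, 5)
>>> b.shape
(5,)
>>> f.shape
(5, 7, 7, 19)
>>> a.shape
(7, 5, 5)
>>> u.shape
(7, 3, 7, 7)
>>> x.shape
(7, 5, 3, 5)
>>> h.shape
()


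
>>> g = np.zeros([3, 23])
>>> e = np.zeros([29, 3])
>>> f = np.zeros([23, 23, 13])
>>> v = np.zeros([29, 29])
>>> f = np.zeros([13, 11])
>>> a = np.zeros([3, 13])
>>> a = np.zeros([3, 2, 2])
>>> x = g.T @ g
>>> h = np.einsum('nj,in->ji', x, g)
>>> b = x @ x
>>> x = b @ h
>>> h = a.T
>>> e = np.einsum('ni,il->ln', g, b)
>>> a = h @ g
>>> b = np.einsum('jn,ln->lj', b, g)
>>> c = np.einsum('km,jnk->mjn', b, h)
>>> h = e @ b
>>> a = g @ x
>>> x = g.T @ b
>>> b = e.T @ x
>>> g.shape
(3, 23)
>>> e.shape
(23, 3)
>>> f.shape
(13, 11)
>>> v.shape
(29, 29)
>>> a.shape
(3, 3)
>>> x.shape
(23, 23)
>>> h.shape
(23, 23)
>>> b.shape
(3, 23)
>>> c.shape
(23, 2, 2)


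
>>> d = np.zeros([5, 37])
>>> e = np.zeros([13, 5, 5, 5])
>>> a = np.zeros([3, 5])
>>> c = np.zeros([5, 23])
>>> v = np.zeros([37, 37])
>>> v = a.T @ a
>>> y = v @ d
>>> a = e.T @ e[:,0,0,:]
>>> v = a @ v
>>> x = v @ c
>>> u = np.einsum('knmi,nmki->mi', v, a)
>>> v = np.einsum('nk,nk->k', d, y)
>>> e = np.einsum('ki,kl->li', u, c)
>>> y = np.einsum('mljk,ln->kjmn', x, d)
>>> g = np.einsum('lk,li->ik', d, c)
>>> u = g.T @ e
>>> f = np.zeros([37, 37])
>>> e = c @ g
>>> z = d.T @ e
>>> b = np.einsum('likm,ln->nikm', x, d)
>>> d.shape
(5, 37)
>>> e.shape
(5, 37)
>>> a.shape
(5, 5, 5, 5)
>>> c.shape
(5, 23)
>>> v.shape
(37,)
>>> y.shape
(23, 5, 5, 37)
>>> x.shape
(5, 5, 5, 23)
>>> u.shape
(37, 5)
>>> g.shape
(23, 37)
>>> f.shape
(37, 37)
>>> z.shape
(37, 37)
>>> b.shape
(37, 5, 5, 23)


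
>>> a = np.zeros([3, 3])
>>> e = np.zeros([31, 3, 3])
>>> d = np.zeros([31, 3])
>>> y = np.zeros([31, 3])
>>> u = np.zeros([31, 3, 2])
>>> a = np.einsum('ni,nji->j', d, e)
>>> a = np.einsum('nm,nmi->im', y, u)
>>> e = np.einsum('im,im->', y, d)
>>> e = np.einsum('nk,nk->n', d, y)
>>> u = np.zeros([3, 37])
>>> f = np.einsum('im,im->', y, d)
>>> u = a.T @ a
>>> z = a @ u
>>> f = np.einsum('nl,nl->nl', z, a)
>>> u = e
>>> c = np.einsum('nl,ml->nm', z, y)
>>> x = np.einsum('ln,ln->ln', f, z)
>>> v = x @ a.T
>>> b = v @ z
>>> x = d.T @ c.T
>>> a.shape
(2, 3)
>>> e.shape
(31,)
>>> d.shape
(31, 3)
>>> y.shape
(31, 3)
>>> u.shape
(31,)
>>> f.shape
(2, 3)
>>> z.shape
(2, 3)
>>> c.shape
(2, 31)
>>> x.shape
(3, 2)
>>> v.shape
(2, 2)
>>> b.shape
(2, 3)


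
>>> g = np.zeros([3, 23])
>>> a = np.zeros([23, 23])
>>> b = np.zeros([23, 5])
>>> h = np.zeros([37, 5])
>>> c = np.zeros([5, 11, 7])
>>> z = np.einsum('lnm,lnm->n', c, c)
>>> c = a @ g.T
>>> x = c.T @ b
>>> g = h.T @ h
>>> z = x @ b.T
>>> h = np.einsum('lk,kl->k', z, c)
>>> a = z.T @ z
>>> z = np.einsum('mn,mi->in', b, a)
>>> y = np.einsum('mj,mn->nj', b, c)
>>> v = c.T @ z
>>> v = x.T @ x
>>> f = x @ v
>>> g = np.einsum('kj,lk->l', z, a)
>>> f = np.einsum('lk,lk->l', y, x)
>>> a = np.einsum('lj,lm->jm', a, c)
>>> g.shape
(23,)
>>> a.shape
(23, 3)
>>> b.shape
(23, 5)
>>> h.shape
(23,)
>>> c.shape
(23, 3)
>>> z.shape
(23, 5)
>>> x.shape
(3, 5)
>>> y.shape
(3, 5)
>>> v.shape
(5, 5)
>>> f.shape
(3,)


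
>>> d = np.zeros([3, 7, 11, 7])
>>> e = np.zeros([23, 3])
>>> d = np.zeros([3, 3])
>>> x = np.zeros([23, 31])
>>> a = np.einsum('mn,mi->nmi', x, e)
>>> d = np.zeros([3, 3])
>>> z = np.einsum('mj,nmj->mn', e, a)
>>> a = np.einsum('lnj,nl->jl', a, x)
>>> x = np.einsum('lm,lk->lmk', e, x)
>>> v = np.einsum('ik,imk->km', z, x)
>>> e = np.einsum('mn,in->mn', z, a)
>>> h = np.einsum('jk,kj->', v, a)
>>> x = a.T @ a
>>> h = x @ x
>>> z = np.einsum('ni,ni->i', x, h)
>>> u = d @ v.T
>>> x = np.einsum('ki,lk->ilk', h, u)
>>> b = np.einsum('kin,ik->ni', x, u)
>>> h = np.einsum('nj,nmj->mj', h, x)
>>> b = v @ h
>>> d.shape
(3, 3)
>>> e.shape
(23, 31)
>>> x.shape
(31, 3, 31)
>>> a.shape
(3, 31)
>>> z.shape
(31,)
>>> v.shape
(31, 3)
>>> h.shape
(3, 31)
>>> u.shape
(3, 31)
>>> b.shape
(31, 31)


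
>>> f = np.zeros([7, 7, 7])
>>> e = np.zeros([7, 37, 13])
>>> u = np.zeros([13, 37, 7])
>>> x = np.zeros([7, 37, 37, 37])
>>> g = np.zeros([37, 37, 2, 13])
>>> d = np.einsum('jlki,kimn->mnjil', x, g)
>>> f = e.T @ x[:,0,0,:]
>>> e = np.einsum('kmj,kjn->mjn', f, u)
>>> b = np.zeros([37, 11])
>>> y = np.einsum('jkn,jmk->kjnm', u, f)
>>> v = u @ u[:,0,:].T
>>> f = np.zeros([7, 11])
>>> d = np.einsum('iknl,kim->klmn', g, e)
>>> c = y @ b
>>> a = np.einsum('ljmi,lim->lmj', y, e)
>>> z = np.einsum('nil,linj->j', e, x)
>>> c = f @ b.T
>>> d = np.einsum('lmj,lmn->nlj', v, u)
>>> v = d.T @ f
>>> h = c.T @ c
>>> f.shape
(7, 11)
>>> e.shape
(37, 37, 7)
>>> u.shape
(13, 37, 7)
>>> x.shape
(7, 37, 37, 37)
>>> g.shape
(37, 37, 2, 13)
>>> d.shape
(7, 13, 13)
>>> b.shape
(37, 11)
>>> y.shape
(37, 13, 7, 37)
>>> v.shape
(13, 13, 11)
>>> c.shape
(7, 37)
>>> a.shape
(37, 7, 13)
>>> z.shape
(37,)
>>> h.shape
(37, 37)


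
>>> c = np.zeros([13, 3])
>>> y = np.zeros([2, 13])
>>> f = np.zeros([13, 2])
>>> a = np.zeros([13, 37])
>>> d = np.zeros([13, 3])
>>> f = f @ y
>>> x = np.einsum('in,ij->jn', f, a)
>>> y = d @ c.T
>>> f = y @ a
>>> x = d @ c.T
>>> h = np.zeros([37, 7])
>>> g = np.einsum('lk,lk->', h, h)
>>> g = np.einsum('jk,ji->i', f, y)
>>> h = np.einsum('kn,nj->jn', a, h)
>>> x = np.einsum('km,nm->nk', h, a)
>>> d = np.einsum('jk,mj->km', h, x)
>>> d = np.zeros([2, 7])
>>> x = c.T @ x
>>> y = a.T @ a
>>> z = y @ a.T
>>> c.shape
(13, 3)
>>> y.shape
(37, 37)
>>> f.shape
(13, 37)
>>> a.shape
(13, 37)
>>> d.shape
(2, 7)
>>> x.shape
(3, 7)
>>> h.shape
(7, 37)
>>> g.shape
(13,)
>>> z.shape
(37, 13)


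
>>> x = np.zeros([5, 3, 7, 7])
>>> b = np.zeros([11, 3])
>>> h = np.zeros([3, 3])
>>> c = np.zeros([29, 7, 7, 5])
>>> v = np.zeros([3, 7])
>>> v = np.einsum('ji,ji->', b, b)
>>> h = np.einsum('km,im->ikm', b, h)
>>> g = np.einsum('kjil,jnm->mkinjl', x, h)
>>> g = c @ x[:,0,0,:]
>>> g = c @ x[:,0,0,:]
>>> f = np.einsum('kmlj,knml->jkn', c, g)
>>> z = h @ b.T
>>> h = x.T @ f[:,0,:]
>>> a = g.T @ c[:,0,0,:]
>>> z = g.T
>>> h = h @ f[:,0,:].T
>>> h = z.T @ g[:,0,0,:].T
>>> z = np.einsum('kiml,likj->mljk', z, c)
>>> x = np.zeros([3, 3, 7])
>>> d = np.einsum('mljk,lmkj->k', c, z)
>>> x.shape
(3, 3, 7)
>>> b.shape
(11, 3)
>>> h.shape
(29, 7, 7, 29)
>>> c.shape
(29, 7, 7, 5)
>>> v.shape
()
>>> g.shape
(29, 7, 7, 7)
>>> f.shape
(5, 29, 7)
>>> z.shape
(7, 29, 5, 7)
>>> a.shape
(7, 7, 7, 5)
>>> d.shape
(5,)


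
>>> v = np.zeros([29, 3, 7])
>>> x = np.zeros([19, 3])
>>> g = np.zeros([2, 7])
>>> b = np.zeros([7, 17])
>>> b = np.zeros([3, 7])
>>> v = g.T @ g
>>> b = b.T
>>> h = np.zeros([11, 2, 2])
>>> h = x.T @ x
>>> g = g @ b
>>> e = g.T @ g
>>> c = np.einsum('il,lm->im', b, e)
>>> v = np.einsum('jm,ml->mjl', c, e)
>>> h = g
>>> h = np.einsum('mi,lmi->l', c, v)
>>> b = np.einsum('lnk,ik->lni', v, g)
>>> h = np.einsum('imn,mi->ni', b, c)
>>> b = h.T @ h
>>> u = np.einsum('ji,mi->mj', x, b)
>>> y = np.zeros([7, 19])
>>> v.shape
(3, 7, 3)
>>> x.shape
(19, 3)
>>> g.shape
(2, 3)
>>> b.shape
(3, 3)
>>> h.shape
(2, 3)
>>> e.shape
(3, 3)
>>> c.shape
(7, 3)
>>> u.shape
(3, 19)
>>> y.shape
(7, 19)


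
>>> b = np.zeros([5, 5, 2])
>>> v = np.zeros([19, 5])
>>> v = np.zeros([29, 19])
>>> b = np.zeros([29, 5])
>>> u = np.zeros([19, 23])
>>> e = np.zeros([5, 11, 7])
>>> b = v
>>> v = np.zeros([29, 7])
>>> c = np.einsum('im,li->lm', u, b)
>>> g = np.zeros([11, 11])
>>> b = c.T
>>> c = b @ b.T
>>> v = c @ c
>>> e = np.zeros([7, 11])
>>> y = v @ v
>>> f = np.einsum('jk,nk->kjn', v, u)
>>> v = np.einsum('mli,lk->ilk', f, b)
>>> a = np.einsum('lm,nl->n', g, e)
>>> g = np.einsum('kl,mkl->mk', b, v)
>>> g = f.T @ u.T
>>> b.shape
(23, 29)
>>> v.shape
(19, 23, 29)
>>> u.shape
(19, 23)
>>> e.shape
(7, 11)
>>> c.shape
(23, 23)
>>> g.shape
(19, 23, 19)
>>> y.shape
(23, 23)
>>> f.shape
(23, 23, 19)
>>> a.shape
(7,)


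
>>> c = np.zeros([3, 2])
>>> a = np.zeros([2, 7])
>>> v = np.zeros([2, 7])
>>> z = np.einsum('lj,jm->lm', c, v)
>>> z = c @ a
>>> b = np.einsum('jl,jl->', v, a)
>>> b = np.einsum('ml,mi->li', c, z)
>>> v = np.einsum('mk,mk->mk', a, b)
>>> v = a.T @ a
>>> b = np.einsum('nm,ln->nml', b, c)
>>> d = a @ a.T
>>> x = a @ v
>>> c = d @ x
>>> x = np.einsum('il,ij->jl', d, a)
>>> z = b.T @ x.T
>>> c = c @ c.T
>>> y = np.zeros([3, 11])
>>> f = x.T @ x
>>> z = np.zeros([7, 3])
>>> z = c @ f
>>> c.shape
(2, 2)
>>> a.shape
(2, 7)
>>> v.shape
(7, 7)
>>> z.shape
(2, 2)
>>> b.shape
(2, 7, 3)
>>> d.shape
(2, 2)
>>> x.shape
(7, 2)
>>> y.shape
(3, 11)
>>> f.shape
(2, 2)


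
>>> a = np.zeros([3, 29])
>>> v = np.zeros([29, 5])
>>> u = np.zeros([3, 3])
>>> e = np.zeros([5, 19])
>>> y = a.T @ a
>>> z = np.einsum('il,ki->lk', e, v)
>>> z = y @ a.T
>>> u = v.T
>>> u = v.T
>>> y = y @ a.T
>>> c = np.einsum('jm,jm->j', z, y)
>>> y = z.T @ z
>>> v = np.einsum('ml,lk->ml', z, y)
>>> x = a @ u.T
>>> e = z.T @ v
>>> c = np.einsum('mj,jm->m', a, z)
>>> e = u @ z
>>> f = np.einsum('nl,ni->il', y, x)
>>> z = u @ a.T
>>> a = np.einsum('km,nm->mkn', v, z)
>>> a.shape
(3, 29, 5)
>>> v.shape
(29, 3)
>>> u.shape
(5, 29)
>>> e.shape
(5, 3)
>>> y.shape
(3, 3)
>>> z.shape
(5, 3)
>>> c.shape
(3,)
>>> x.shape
(3, 5)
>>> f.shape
(5, 3)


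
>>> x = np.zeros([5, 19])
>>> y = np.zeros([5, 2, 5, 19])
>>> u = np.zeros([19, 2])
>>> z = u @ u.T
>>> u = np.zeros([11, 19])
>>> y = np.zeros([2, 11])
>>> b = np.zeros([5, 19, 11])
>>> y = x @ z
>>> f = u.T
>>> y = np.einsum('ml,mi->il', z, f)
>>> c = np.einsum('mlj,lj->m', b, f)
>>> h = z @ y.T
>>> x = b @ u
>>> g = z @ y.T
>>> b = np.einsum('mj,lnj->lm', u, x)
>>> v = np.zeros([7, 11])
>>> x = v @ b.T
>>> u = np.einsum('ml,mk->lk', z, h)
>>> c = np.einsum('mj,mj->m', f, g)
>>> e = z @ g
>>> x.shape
(7, 5)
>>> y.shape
(11, 19)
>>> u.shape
(19, 11)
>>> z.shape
(19, 19)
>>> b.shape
(5, 11)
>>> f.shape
(19, 11)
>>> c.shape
(19,)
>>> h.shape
(19, 11)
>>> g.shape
(19, 11)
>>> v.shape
(7, 11)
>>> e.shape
(19, 11)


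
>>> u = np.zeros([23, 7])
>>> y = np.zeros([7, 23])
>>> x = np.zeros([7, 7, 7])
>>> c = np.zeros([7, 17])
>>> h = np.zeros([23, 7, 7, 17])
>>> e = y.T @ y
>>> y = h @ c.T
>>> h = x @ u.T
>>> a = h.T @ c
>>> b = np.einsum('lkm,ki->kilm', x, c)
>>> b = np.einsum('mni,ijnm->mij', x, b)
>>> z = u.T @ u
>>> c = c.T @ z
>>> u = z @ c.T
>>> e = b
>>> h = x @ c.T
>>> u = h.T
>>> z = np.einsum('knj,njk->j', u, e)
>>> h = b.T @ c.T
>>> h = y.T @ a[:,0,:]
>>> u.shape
(17, 7, 7)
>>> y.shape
(23, 7, 7, 7)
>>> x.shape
(7, 7, 7)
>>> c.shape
(17, 7)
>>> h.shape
(7, 7, 7, 17)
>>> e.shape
(7, 7, 17)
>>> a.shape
(23, 7, 17)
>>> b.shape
(7, 7, 17)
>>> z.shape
(7,)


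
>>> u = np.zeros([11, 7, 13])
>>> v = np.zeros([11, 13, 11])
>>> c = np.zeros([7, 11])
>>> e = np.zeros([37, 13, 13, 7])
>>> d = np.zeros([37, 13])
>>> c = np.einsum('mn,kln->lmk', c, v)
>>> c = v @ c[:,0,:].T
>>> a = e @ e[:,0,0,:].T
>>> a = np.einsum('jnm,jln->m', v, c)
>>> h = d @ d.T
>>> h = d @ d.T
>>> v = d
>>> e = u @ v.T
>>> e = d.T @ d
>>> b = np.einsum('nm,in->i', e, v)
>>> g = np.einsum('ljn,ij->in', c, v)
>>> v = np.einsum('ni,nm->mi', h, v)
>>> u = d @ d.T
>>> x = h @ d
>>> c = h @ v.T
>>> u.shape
(37, 37)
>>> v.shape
(13, 37)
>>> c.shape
(37, 13)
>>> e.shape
(13, 13)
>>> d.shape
(37, 13)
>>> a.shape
(11,)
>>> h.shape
(37, 37)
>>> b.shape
(37,)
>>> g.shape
(37, 13)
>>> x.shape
(37, 13)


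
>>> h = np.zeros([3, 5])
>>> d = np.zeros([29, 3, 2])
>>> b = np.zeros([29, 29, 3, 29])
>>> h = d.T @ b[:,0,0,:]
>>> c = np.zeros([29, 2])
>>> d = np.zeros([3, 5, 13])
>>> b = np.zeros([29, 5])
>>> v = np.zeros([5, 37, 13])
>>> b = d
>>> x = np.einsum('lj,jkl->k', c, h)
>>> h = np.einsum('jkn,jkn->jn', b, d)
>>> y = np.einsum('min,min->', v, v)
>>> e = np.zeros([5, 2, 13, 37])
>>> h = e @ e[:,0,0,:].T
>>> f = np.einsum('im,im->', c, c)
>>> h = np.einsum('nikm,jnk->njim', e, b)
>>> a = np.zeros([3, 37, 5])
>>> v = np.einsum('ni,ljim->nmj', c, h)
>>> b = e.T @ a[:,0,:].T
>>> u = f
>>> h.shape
(5, 3, 2, 37)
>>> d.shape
(3, 5, 13)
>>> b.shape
(37, 13, 2, 3)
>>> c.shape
(29, 2)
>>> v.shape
(29, 37, 3)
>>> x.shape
(3,)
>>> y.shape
()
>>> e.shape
(5, 2, 13, 37)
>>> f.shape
()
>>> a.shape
(3, 37, 5)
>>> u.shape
()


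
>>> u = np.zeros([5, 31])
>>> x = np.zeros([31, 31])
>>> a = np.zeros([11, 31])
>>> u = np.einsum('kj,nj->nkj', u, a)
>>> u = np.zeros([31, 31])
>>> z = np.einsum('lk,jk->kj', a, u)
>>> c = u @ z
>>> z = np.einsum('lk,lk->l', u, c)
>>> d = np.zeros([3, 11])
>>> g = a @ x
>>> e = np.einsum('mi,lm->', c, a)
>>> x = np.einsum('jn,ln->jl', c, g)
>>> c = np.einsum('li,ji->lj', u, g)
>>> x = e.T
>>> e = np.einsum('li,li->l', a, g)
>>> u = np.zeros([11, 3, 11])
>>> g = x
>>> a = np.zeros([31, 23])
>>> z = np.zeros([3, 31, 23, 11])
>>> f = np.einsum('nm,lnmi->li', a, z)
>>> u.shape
(11, 3, 11)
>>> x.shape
()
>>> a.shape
(31, 23)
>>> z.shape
(3, 31, 23, 11)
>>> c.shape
(31, 11)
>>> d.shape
(3, 11)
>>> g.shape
()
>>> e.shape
(11,)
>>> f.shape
(3, 11)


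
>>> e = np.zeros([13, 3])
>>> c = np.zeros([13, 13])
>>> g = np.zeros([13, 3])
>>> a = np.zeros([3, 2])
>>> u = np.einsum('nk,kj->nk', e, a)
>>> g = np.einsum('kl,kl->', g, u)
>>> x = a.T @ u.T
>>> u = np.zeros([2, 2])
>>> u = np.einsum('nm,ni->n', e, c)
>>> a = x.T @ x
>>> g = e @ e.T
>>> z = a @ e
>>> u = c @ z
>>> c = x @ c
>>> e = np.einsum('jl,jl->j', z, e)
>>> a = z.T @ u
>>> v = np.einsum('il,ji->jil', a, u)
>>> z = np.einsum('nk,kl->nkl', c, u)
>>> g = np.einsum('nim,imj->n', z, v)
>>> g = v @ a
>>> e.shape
(13,)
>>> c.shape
(2, 13)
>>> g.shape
(13, 3, 3)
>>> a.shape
(3, 3)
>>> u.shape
(13, 3)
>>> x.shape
(2, 13)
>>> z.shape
(2, 13, 3)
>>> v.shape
(13, 3, 3)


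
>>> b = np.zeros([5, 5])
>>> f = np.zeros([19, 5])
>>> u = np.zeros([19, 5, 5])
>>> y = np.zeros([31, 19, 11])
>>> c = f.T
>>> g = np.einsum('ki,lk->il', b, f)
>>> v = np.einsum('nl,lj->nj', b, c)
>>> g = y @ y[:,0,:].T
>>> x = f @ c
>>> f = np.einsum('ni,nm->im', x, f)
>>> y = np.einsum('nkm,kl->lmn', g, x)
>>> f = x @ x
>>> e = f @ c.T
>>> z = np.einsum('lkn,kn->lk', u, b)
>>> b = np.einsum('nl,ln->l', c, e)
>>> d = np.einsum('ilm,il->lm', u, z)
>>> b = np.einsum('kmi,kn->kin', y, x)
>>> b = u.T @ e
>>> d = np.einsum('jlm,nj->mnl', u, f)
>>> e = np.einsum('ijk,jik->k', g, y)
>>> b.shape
(5, 5, 5)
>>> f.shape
(19, 19)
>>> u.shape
(19, 5, 5)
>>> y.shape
(19, 31, 31)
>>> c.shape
(5, 19)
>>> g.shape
(31, 19, 31)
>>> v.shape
(5, 19)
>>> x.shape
(19, 19)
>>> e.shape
(31,)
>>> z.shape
(19, 5)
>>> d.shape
(5, 19, 5)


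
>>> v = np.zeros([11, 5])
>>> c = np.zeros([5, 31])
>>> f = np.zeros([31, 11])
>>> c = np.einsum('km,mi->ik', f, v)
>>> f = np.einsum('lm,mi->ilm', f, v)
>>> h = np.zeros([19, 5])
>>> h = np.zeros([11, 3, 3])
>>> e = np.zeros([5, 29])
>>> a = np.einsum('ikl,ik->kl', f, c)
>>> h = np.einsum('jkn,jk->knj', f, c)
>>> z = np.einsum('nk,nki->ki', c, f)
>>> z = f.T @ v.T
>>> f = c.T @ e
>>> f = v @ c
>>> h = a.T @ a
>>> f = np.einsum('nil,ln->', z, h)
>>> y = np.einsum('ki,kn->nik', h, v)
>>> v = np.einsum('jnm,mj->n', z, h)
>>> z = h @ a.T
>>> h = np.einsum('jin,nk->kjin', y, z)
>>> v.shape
(31,)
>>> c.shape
(5, 31)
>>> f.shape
()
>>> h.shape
(31, 5, 11, 11)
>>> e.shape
(5, 29)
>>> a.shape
(31, 11)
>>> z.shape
(11, 31)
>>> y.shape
(5, 11, 11)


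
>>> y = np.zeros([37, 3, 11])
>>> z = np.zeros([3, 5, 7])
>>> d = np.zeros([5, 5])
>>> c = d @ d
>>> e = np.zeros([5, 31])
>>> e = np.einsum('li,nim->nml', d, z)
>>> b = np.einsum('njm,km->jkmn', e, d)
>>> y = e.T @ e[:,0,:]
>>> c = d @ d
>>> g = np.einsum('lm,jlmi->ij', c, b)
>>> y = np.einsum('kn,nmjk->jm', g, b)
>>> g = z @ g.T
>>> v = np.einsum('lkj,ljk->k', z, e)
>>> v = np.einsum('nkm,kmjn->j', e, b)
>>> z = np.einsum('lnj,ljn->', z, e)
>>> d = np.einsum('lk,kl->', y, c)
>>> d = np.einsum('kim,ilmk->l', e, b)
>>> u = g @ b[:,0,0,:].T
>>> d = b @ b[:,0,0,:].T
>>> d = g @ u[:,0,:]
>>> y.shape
(5, 5)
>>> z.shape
()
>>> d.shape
(3, 5, 7)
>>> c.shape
(5, 5)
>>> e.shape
(3, 7, 5)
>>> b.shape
(7, 5, 5, 3)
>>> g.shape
(3, 5, 3)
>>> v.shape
(5,)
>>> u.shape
(3, 5, 7)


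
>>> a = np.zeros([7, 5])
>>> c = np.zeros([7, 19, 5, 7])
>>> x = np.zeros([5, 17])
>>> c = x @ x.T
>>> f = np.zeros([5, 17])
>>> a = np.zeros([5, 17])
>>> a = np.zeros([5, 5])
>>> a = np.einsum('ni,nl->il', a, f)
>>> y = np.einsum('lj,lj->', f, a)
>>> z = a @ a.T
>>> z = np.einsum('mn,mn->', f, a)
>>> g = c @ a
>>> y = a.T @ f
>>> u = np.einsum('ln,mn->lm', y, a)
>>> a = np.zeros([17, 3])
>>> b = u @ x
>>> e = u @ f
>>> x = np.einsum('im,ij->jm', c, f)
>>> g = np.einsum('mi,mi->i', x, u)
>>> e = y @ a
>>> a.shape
(17, 3)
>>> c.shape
(5, 5)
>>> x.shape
(17, 5)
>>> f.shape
(5, 17)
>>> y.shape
(17, 17)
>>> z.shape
()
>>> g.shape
(5,)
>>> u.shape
(17, 5)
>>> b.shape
(17, 17)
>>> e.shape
(17, 3)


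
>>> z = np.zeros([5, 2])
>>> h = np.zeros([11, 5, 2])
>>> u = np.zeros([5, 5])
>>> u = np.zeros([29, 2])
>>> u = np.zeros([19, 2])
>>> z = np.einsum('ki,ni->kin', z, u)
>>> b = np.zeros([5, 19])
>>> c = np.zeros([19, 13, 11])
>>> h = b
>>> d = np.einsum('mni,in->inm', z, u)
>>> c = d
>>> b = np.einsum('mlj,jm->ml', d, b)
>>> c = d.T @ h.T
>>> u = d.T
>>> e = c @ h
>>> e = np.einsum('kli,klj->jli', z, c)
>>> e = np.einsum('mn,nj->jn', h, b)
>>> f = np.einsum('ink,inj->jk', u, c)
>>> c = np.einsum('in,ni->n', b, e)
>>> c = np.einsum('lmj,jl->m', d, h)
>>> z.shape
(5, 2, 19)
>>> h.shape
(5, 19)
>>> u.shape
(5, 2, 19)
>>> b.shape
(19, 2)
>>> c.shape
(2,)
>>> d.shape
(19, 2, 5)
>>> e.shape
(2, 19)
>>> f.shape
(5, 19)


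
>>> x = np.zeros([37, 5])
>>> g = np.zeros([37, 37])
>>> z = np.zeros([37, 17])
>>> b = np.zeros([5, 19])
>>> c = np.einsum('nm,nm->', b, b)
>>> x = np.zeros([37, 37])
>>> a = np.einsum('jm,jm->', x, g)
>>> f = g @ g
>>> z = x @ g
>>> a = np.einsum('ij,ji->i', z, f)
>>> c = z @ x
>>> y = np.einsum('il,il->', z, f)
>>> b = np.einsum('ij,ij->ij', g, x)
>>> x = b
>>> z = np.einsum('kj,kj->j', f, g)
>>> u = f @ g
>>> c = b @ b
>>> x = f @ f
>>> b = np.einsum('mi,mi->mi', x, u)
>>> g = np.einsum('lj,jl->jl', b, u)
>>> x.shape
(37, 37)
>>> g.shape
(37, 37)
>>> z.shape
(37,)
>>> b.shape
(37, 37)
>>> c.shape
(37, 37)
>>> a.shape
(37,)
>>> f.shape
(37, 37)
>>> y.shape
()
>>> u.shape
(37, 37)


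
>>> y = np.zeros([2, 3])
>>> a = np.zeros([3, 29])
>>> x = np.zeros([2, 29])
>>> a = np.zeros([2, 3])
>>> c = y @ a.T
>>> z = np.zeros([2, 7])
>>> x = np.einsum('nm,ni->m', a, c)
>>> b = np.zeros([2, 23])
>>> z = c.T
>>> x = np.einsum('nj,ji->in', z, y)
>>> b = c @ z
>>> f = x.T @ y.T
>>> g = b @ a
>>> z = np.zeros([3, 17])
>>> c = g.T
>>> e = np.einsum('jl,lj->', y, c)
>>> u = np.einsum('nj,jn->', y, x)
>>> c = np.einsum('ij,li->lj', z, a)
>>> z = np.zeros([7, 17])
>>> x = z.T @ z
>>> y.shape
(2, 3)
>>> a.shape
(2, 3)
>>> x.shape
(17, 17)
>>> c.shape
(2, 17)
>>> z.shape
(7, 17)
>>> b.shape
(2, 2)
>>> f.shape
(2, 2)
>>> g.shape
(2, 3)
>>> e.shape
()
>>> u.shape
()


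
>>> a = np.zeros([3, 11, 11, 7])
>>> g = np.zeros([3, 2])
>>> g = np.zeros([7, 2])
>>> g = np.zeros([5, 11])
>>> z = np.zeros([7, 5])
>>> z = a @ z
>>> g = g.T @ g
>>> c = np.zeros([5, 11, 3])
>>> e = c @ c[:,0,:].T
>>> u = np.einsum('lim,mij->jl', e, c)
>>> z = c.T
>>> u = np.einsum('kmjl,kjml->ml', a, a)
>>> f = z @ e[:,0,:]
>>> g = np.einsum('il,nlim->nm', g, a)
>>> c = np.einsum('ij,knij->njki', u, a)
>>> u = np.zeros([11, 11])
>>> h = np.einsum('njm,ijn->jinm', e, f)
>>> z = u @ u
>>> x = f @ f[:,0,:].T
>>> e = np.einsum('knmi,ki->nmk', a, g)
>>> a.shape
(3, 11, 11, 7)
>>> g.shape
(3, 7)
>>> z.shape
(11, 11)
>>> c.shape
(11, 7, 3, 11)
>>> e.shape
(11, 11, 3)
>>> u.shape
(11, 11)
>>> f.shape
(3, 11, 5)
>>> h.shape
(11, 3, 5, 5)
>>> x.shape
(3, 11, 3)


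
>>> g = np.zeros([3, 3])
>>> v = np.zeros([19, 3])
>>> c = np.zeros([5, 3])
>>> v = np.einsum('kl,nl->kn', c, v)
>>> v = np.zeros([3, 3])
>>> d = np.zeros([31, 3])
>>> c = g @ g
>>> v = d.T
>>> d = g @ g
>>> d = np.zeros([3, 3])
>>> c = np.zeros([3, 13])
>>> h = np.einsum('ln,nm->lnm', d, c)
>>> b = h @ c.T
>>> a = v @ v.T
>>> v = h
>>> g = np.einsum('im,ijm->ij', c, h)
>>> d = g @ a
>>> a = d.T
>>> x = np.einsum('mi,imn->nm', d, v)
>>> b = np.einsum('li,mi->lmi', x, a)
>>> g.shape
(3, 3)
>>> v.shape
(3, 3, 13)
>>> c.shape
(3, 13)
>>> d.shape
(3, 3)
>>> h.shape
(3, 3, 13)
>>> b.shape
(13, 3, 3)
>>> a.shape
(3, 3)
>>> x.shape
(13, 3)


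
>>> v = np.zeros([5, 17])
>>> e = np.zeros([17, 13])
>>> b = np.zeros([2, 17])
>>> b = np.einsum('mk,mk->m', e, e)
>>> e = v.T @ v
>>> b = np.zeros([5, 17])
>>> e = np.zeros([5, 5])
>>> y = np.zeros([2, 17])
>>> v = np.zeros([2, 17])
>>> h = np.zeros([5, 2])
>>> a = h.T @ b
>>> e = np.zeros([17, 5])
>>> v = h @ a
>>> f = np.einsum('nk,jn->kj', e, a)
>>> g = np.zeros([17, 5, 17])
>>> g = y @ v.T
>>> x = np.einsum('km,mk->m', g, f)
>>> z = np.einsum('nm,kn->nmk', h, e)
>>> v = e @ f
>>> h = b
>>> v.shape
(17, 2)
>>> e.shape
(17, 5)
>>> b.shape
(5, 17)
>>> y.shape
(2, 17)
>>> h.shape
(5, 17)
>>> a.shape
(2, 17)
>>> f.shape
(5, 2)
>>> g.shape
(2, 5)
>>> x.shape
(5,)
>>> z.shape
(5, 2, 17)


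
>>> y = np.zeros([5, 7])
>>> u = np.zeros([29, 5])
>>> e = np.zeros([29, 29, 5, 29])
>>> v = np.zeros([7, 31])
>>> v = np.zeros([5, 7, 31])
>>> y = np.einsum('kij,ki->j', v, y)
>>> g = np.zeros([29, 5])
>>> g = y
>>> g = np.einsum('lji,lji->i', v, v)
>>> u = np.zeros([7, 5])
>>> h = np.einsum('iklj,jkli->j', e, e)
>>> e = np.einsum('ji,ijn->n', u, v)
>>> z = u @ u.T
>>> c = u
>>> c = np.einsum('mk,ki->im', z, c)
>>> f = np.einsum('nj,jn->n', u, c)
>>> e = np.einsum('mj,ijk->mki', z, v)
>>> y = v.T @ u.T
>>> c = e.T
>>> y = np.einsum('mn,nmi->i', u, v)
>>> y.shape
(31,)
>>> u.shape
(7, 5)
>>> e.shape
(7, 31, 5)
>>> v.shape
(5, 7, 31)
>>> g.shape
(31,)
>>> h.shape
(29,)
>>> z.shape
(7, 7)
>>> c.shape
(5, 31, 7)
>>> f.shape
(7,)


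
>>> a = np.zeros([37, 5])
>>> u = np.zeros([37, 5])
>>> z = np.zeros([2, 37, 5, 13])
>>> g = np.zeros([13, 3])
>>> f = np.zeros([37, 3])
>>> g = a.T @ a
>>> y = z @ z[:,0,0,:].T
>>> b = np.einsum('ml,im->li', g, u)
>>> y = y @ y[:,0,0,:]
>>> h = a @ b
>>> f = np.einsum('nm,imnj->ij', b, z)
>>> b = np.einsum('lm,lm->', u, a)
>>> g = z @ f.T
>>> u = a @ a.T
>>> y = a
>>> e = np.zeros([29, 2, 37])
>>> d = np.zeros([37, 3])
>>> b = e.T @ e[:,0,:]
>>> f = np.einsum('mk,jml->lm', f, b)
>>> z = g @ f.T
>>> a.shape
(37, 5)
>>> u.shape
(37, 37)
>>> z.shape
(2, 37, 5, 37)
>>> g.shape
(2, 37, 5, 2)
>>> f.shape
(37, 2)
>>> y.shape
(37, 5)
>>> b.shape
(37, 2, 37)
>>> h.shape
(37, 37)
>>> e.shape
(29, 2, 37)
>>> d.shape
(37, 3)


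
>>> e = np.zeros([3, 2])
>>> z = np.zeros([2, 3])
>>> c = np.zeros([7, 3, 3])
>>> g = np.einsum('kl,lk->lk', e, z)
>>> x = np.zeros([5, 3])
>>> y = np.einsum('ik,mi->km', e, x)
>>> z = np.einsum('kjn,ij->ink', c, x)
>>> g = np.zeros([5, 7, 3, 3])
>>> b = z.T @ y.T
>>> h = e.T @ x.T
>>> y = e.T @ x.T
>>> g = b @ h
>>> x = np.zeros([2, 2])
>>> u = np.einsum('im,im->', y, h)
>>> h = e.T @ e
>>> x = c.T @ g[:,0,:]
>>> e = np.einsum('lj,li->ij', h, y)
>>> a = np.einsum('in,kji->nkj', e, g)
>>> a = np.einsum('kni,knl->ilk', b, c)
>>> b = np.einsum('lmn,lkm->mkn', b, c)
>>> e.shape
(5, 2)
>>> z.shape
(5, 3, 7)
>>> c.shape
(7, 3, 3)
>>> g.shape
(7, 3, 5)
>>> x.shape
(3, 3, 5)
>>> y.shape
(2, 5)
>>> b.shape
(3, 3, 2)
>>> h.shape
(2, 2)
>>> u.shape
()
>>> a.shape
(2, 3, 7)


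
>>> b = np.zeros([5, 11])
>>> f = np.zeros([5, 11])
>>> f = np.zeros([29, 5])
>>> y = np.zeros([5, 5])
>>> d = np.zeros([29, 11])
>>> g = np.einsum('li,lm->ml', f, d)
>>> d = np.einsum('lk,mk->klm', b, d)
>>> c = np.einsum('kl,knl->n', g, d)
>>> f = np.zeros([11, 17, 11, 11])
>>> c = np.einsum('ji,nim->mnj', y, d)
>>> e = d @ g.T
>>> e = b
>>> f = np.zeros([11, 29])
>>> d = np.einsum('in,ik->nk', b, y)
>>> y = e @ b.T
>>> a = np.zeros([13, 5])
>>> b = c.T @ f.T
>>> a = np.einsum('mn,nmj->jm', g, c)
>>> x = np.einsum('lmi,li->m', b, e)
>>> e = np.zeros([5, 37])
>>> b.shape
(5, 11, 11)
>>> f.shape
(11, 29)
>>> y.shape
(5, 5)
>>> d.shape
(11, 5)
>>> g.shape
(11, 29)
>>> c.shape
(29, 11, 5)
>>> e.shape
(5, 37)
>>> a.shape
(5, 11)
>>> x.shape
(11,)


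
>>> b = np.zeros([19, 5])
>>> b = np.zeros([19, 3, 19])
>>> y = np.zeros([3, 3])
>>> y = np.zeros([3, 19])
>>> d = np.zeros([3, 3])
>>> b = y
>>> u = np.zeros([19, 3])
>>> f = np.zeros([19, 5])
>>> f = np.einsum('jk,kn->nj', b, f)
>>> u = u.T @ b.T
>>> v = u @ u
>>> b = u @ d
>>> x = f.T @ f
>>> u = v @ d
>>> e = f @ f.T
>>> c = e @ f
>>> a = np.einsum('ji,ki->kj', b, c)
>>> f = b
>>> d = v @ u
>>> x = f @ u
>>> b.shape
(3, 3)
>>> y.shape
(3, 19)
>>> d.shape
(3, 3)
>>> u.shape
(3, 3)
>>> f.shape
(3, 3)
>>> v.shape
(3, 3)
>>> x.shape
(3, 3)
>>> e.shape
(5, 5)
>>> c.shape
(5, 3)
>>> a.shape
(5, 3)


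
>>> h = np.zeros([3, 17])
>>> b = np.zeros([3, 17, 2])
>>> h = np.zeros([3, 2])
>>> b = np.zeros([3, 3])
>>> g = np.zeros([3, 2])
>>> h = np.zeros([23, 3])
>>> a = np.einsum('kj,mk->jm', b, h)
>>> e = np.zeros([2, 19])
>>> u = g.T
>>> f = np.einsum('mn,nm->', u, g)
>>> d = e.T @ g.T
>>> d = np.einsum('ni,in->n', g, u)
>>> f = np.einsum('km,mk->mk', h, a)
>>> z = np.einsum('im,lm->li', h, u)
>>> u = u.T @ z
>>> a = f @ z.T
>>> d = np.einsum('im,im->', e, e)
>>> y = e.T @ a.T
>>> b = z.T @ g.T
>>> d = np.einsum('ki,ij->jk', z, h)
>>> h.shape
(23, 3)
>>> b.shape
(23, 3)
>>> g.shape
(3, 2)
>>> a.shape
(3, 2)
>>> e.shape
(2, 19)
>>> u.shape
(3, 23)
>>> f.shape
(3, 23)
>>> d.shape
(3, 2)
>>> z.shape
(2, 23)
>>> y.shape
(19, 3)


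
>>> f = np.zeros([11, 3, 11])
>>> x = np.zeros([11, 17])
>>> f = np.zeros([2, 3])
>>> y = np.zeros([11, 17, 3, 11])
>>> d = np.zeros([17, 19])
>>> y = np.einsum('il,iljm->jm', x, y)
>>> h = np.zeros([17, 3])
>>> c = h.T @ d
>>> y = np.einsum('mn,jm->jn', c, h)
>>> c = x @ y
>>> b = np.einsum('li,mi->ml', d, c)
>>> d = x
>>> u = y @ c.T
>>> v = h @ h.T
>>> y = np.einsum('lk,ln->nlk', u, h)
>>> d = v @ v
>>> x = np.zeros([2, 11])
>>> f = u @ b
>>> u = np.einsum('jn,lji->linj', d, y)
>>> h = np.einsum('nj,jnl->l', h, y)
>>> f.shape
(17, 17)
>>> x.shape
(2, 11)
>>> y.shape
(3, 17, 11)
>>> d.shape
(17, 17)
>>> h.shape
(11,)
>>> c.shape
(11, 19)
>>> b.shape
(11, 17)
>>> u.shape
(3, 11, 17, 17)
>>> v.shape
(17, 17)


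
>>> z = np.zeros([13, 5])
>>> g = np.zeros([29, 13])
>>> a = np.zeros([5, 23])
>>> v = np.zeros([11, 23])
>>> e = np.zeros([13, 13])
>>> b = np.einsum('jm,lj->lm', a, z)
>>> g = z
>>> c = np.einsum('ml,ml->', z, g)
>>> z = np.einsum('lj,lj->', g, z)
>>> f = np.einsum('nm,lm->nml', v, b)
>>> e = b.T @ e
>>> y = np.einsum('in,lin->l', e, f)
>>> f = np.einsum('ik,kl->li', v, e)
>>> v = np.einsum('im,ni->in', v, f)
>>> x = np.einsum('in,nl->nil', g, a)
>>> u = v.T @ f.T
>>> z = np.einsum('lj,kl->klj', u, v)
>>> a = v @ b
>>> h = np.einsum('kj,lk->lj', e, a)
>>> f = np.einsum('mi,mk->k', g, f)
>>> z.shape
(11, 13, 13)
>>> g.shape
(13, 5)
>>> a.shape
(11, 23)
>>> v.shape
(11, 13)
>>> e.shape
(23, 13)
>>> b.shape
(13, 23)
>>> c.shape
()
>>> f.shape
(11,)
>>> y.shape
(11,)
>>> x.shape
(5, 13, 23)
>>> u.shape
(13, 13)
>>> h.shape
(11, 13)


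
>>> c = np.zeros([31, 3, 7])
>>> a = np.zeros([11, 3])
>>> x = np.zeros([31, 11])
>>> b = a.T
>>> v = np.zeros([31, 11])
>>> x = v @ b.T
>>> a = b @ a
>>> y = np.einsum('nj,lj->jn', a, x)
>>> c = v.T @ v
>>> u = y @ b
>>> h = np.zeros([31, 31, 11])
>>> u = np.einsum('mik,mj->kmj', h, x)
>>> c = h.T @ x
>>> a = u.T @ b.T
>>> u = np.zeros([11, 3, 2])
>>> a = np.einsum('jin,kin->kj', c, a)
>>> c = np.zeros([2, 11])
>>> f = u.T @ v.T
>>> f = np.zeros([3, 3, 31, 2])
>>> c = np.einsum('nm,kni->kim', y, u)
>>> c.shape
(11, 2, 3)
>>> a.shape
(3, 11)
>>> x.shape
(31, 3)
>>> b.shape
(3, 11)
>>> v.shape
(31, 11)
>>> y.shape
(3, 3)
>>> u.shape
(11, 3, 2)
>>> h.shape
(31, 31, 11)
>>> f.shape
(3, 3, 31, 2)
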